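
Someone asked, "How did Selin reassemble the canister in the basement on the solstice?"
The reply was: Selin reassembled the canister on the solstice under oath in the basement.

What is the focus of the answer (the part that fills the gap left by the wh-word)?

The wh-word "how" asks about the manner.
In the answer, "Selin", "the canister", "in the basement" and "on the solstice" are given — repeated from the question.
The constituent filling the manner gap is "under oath"; that is the focus and would carry nuclear stress.

under oath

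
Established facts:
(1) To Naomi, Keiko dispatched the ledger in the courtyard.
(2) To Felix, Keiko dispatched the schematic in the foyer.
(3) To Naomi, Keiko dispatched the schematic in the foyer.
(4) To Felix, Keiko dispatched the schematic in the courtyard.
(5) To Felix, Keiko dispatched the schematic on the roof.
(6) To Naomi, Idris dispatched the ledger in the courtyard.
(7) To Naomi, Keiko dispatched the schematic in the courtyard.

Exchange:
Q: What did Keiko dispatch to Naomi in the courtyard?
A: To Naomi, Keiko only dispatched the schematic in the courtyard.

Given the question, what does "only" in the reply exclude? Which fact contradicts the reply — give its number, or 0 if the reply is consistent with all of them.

Answering "What did ...?" puts focus on the thing — here, "the schematic".
So "only" ranges over things; the rest (agent = Keiko, recipient = Naomi, setting = in the courtyard) is presupposed.
Fact (1) keeps agent = Keiko, recipient = Naomi, setting = in the courtyard but has thing = the ledger; that refutes the reply.
(Fact (3) would refute a reading with focus on the setting — but that is not what the question asks.)

1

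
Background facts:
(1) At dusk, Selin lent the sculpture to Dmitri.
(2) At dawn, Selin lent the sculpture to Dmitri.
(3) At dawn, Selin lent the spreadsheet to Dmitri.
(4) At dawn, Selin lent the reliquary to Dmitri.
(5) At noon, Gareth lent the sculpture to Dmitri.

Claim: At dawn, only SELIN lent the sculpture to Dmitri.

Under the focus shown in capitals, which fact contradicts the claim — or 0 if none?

0

The capitals mark "Selin" as focus. So "only" rules out other agents, with the rest (thing = the sculpture, recipient = Dmitri, setting = at dawn) as background.
No fact matches thing = the sculpture, recipient = Dmitri, setting = at dawn with a different agent — every other fact differs on at least one backgrounded slot. So no fact refutes it.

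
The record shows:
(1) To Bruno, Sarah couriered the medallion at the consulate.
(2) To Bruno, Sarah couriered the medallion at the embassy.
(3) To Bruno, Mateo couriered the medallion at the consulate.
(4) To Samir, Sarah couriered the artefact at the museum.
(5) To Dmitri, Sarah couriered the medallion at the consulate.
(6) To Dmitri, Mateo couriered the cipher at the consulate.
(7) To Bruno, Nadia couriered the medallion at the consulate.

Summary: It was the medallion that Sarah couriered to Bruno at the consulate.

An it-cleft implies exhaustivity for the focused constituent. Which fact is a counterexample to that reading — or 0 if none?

0

The cleft puts "the medallion" in focus and presupposes the open proposition with Sarah as agent and Bruno as recipient and at the consulate as setting.
Exhaustivity: the medallion is the only thing satisfying that background.
Every other fact differs from the presupposition on some backgrounded slot, so none challenges the exhaustivity.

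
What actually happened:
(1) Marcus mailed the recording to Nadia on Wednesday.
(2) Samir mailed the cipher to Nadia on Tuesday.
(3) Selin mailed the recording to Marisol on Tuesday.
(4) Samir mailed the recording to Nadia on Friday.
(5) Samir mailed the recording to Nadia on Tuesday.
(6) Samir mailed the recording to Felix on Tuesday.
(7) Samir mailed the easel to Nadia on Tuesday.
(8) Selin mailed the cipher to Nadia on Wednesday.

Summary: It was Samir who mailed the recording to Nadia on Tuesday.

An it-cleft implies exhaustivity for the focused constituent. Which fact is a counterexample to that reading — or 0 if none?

Focus of the cleft: "Samir" (the agent). Presupposed background: thing = the recording, recipient = Nadia, setting = on Tuesday.
The exhaustive reading says no other agent fits that background.
Every other fact differs from the presupposition on some backgrounded slot, so none challenges the exhaustivity.

0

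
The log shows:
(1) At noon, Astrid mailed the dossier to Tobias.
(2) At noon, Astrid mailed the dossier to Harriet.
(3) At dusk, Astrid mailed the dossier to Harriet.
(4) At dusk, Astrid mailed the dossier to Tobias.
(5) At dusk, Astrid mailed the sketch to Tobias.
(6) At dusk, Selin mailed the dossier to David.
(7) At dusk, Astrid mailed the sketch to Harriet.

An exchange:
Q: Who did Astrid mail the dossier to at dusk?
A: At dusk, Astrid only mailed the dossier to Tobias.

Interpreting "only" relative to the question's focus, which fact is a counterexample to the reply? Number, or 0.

3

Answering "Who did ... to ...?" puts focus on the recipient — here, "Tobias".
So "only" ranges over recipients; the rest (agent = Astrid, thing = the dossier, setting = at dusk) is presupposed.
Fact (3) keeps agent = Astrid, thing = the dossier, setting = at dusk but has recipient = Harriet; that refutes the reply.
(Fact (1) would refute a reading with focus on the setting — but that is not what the question asks.)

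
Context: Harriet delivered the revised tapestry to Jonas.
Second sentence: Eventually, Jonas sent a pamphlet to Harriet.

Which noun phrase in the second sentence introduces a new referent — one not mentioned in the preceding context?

a pamphlet

"Jonas" and "Harriet" in the second sentence are given — already mentioned in the context.
"a pamphlet" has no antecedent in the context; it is discourse-new (the indefinite article also signals a new referent).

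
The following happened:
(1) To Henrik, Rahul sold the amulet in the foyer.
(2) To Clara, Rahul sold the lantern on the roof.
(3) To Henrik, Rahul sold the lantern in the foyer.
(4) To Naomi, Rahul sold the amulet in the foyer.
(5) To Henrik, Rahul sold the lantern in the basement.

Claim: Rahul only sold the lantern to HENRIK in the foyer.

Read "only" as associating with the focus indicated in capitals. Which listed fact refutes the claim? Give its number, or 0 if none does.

Focus (in capitals) is "Henrik" — the recipient. "Only" excludes alternative recipients while holding fixed same agent, thing, setting (Rahul / the lantern / in the foyer).
No fact matches same agent, thing, setting (Rahul / the lantern / in the foyer) with a different recipient — every other fact differs on at least one backgrounded slot. So no fact refutes it.

0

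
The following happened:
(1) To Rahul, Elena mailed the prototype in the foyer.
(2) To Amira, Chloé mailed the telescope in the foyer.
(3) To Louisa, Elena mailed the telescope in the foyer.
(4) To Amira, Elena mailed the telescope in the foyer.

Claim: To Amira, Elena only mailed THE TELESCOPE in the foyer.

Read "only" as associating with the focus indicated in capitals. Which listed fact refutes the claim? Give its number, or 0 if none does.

Focus (in capitals) is "the telescope" — the thing. "Only" excludes alternative things while holding fixed agent = Elena, recipient = Amira, setting = in the foyer.
Every other fact changes something in the background, not just the thing. Nothing refutes the claim.

0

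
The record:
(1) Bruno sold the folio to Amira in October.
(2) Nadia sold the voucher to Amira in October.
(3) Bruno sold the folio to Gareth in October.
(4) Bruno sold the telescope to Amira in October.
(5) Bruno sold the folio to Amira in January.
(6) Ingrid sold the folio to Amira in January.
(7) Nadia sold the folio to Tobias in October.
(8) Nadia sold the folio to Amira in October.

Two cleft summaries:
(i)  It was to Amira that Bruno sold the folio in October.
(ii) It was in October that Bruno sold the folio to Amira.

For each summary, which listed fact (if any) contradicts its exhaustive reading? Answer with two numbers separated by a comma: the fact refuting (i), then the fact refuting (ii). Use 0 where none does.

Summary (i) focuses "Amira" (the recipient); background Bruno as agent and the folio as thing and in October as setting. Fact (3) matches that background with recipient = Gareth — refutes (i).
Summary (ii) focuses "in October" (the setting); background Bruno as agent and the folio as thing and Amira as recipient. Fact (5) matches that background with setting = in January — refutes (ii).

3, 5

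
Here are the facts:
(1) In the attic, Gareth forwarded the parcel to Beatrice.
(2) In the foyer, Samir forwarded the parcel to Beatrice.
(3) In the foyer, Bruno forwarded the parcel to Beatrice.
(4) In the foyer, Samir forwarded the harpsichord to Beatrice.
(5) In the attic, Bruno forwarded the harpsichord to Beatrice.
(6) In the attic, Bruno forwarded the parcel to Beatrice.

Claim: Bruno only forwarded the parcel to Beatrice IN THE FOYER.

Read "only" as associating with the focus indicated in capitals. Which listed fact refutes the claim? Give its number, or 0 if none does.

The capitals mark "in the foyer" as focus. So "only" rules out other settings, with the rest (agent = Bruno, thing = the parcel, recipient = Beatrice) as background.
Fact (6) matches on agent = Bruno, thing = the parcel, recipient = Beatrice, but has setting = in the attic instead. That refutes the claim.

6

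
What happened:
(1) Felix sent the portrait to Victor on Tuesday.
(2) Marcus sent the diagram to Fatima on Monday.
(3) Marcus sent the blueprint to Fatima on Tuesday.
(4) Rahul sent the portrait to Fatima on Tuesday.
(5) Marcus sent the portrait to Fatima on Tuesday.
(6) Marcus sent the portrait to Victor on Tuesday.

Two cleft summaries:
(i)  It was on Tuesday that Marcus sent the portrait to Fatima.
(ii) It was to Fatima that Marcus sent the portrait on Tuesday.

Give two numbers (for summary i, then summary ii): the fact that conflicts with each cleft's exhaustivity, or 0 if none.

0, 6

(i): focus "on Tuesday". No fact shares Marcus as agent and the portrait as thing and Fatima as recipient with a different setting. 0.
(ii): focus "Fatima". Looking for Marcus as agent and the portrait as thing and on Tuesday as setting with some other recipient — fact (6) has Victor there. Refuted.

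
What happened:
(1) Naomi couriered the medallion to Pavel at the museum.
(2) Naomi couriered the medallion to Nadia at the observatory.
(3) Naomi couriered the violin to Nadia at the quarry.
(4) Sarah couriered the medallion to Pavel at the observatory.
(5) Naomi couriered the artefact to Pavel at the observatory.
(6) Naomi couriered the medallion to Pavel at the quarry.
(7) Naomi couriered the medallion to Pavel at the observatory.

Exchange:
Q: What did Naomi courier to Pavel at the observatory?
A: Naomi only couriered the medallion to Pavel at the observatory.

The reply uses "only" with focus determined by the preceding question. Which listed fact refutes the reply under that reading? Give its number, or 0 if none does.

Answering "What did ...?" puts focus on the thing — here, "the medallion".
So "only" ranges over things; the rest (Naomi as agent and Pavel as recipient and at the observatory as setting) is presupposed.
Fact (5) keeps Naomi as agent and Pavel as recipient and at the observatory as setting but has thing = the artefact; that refutes the reply.
(Fact (1) would refute a reading with focus on the setting — but that is not what the question asks.)

5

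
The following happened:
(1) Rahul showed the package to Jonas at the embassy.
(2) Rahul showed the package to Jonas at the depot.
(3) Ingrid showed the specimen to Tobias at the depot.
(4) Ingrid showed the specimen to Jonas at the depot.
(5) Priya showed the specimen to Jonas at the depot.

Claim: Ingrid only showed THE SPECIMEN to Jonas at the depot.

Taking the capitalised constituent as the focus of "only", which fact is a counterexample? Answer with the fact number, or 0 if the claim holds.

0

Focus (in capitals) is "the specimen" — the thing. "Only" excludes alternative things while holding fixed Ingrid as agent and Jonas as recipient and at the depot as setting.
Every other fact changes something in the background, not just the thing. Nothing refutes the claim.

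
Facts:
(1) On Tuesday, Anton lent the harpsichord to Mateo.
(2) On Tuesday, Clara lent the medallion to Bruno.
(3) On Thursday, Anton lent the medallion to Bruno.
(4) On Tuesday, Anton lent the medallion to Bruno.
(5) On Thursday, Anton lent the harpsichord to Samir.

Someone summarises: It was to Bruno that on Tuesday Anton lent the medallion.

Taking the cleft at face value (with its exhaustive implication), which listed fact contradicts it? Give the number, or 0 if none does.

The cleft puts "Bruno" in focus and presupposes the open proposition with Anton as agent and the medallion as thing and on Tuesday as setting.
The exhaustive reading says no other recipient fits that background.
No listed fact matches the background with a different recipient. Exhaustivity holds.

0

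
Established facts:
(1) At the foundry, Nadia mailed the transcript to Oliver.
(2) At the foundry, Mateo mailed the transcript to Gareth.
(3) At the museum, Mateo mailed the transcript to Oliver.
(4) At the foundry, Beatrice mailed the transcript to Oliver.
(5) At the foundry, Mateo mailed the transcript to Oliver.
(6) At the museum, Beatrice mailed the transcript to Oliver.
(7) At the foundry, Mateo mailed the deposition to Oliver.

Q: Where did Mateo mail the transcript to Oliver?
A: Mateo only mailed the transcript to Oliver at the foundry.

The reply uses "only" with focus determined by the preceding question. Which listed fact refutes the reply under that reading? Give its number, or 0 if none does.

The question "Where did ...?" targets the setting, so in the reply the focus falls on "at the foundry".
So "only" ranges over settings; the rest (same agent, thing, recipient (Mateo / the transcript / Oliver)) is presupposed.
Fact (3) shares the background with a different setting (at the museum) — counterexample.
(Fact (7) would refute a reading with focus on the thing — but that is not what the question asks.)

3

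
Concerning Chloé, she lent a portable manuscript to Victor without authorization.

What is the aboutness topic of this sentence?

The construction explicitly marks "Chloé" as what the sentence is about — the topic.
The remainder of the clause is the comment (what is said about the topic).

Chloé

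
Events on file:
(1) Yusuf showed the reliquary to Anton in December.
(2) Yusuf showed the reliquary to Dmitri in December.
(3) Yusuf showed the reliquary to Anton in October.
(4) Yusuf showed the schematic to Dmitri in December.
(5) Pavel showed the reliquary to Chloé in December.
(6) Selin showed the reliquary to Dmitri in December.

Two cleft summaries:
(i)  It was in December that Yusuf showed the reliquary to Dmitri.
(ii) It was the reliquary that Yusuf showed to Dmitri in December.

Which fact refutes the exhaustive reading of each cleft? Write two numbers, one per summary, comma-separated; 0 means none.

0, 4

Summary (i) focuses "in December" (the setting); background same agent, thing, recipient (Yusuf / the reliquary / Dmitri). No fact matches that background with a different setting, so 0.
Summary (ii) focuses "the reliquary" (the thing); background same agent, recipient, setting (Yusuf / Dmitri / in December). Fact (4) matches that background with thing = the schematic — refutes (ii).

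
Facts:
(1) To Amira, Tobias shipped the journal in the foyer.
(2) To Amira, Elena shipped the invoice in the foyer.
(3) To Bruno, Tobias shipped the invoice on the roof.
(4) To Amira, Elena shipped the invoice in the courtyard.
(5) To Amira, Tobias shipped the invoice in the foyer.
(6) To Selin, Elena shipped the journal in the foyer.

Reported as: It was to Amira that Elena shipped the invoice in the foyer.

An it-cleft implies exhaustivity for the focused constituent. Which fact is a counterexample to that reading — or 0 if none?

0

The cleft puts "Amira" in focus and presupposes the open proposition with same agent, thing, setting (Elena / the invoice / in the foyer).
The exhaustive reading says no other recipient fits that background.
Every other fact differs from the presupposition on some backgrounded slot, so none challenges the exhaustivity.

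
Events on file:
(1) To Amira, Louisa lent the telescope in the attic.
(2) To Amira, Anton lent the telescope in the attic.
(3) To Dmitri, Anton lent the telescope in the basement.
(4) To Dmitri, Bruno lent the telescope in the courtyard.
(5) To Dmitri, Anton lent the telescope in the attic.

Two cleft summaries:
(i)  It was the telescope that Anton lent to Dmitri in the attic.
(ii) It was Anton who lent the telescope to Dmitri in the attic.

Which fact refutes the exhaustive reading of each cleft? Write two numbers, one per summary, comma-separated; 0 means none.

(i): focus "the telescope". No fact shares Anton as agent and Dmitri as recipient and in the attic as setting with a different thing. 0.
(ii): focus "Anton". No fact shares the telescope as thing and Dmitri as recipient and in the attic as setting with a different agent. 0.

0, 0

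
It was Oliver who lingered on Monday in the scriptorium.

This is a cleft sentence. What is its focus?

Oliver

In an it-cleft "It was X that/who ...", the clefted constituent X is the focus; the that/who-clause expresses the presupposed open proposition.
Here the focus is "Oliver". The backgrounded (presupposed) material includes "in the scriptorium" and "on Monday".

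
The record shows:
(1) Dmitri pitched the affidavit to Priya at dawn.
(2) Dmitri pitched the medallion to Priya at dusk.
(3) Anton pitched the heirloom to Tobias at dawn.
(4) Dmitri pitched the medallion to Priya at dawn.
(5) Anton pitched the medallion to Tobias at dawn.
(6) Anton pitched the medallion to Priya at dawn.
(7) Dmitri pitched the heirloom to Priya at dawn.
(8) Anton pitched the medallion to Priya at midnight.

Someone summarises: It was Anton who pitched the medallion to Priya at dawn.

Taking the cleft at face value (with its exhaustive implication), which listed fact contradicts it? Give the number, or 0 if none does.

4

The cleft puts "Anton" in focus and presupposes the open proposition with the medallion as thing and Priya as recipient and at dawn as setting.
The exhaustive reading says no other agent fits that background.
But fact (4) also has the medallion as thing and Priya as recipient and at dawn as setting, with agent = Dmitri — so the exhaustive reading fails.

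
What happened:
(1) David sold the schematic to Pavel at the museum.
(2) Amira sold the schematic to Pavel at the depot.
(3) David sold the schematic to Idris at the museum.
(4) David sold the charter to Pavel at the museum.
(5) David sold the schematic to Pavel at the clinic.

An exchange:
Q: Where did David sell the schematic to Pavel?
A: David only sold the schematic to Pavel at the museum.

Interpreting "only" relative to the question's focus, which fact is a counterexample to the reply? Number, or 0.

5

Answering "Where did ...?" puts focus on the setting — here, "at the museum".
"Only" then excludes alternative settings while the background — same agent, thing, recipient (David / the schematic / Pavel) — is held fixed.
Fact (5) keeps same agent, thing, recipient (David / the schematic / Pavel) but has setting = at the clinic; that refutes the reply.
(Fact (3) would refute a reading with focus on the recipient — but that is not what the question asks.)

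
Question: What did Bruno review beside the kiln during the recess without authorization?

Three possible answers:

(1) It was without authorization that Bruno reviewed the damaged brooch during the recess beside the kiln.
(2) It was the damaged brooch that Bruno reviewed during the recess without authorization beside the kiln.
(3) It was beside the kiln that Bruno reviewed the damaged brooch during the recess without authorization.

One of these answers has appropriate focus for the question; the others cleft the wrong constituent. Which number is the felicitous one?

The question word "what" targets the direct object.
Option (1) clefts "without authorization" — the manner, not what was asked.
Option (2) clefts "the damaged brooch" — that matches what the question asks about.
Option (3) clefts "beside the kiln" — the location, not what was asked.
So the congruent reply is (2).

2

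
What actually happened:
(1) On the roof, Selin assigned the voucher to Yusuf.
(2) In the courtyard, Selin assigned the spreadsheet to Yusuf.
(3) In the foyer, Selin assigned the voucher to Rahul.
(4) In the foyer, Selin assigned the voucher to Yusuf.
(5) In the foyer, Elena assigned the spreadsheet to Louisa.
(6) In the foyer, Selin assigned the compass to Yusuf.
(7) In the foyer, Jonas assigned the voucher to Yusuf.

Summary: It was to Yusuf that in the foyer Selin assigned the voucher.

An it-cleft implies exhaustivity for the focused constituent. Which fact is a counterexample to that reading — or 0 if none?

The cleft puts "Yusuf" in focus and presupposes the open proposition with same agent, thing, setting (Selin / the voucher / in the foyer).
Exhaustivity: Yusuf is the only recipient satisfying that background.
Fact (3) shares the background but with recipient = Rahul; exhaustivity is violated.

3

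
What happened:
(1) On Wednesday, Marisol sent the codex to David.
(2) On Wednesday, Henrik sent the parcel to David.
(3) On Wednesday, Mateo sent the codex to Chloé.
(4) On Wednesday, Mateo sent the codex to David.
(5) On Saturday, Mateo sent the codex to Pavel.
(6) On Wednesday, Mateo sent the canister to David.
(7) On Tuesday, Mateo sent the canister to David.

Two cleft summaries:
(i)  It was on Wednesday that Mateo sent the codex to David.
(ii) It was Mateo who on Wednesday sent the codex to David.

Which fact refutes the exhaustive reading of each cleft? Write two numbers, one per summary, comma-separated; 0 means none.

0, 1

(i): focus "on Wednesday". No fact shares same agent, thing, recipient (Mateo / the codex / David) with a different setting. 0.
(ii): focus "Mateo". Looking for same thing, recipient, setting (the codex / David / on Wednesday) with some other agent — fact (1) has Marisol there. Refuted.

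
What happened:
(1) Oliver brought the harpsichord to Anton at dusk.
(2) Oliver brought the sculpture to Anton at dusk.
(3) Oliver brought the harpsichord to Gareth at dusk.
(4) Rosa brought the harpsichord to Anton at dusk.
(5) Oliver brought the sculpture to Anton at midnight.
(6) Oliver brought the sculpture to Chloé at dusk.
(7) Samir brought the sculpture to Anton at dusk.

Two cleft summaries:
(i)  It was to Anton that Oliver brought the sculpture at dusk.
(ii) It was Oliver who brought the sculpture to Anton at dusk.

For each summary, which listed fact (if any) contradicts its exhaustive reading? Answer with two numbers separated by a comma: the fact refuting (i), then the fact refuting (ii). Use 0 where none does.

6, 7

(i): focus "Anton". Looking for agent = Oliver, thing = the sculpture, setting = at dusk with some other recipient — fact (6) has Chloé there. Refuted.
(ii): focus "Oliver". Looking for thing = the sculpture, recipient = Anton, setting = at dusk with some other agent — fact (7) has Samir there. Refuted.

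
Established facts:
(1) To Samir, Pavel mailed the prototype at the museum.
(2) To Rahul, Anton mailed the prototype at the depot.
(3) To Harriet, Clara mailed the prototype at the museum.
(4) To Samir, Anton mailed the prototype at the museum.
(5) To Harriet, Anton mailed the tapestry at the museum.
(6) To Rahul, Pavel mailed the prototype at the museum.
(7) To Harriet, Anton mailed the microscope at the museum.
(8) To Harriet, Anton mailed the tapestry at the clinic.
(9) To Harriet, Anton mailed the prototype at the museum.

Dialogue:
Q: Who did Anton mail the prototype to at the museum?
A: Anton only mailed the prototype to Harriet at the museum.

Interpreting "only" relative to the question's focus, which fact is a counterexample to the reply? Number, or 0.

The question "Who did ... to ...?" targets the recipient, so in the reply the focus falls on "Harriet".
So "only" ranges over recipients; the rest (same agent, thing, setting (Anton / the prototype / at the museum)) is presupposed.
Fact (4) shares the background with a different recipient (Samir) — counterexample.
(Fact (5) would refute a reading with focus on the thing — but that is not what the question asks.)

4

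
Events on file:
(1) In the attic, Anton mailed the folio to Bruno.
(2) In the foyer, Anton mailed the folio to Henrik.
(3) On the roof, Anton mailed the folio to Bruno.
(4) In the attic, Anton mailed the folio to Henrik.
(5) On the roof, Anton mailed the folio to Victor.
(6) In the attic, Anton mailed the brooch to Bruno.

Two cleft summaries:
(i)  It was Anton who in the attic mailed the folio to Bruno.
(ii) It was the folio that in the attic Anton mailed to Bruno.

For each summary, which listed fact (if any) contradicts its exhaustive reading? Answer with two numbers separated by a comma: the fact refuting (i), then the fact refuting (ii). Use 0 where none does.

Summary (i) focuses "Anton" (the agent); background the folio as thing and Bruno as recipient and in the attic as setting. No fact matches that background with a different agent, so 0.
Summary (ii) focuses "the folio" (the thing); background Anton as agent and Bruno as recipient and in the attic as setting. Fact (6) matches that background with thing = the brooch — refutes (ii).

0, 6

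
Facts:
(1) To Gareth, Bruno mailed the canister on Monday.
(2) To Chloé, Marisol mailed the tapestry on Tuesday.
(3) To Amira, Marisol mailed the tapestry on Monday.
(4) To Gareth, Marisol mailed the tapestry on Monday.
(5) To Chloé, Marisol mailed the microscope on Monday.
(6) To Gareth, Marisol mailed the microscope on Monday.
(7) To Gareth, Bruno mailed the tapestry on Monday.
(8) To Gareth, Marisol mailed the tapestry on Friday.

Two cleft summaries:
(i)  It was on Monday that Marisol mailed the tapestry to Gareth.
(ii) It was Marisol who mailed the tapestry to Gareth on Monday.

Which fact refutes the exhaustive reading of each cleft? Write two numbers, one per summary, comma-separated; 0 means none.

(i): focus "on Monday". Looking for agent = Marisol, thing = the tapestry, recipient = Gareth with some other setting — fact (8) has on Friday there. Refuted.
(ii): focus "Marisol". Looking for thing = the tapestry, recipient = Gareth, setting = on Monday with some other agent — fact (7) has Bruno there. Refuted.

8, 7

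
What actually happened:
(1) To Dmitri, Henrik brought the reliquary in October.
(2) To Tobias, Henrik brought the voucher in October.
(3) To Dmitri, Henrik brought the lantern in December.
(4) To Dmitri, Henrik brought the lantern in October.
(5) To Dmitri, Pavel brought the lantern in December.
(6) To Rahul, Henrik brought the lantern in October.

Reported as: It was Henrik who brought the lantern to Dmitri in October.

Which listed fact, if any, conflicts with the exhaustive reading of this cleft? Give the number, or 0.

Focus of the cleft: "Henrik" (the agent). Presupposed background: same thing, recipient, setting (the lantern / Dmitri / in October).
The exhaustive reading says no other agent fits that background.
Every other fact differs from the presupposition on some backgrounded slot, so none challenges the exhaustivity.

0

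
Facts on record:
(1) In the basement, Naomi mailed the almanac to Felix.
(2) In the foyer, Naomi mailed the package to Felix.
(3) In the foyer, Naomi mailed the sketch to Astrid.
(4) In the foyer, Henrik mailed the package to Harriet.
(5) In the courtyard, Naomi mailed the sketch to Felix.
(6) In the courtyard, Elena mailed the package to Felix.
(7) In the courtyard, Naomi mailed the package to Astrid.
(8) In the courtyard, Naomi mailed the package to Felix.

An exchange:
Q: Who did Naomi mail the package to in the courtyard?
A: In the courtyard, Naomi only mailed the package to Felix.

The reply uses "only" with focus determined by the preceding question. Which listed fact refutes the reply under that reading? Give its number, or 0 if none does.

Answering "Who did ... to ...?" puts focus on the recipient — here, "Felix".
So "only" ranges over recipients; the rest (agent = Naomi, thing = the package, setting = in the courtyard) is presupposed.
Fact (7) shares the background with a different recipient (Astrid) — counterexample.
(Fact (5) would refute a reading with focus on the thing — but that is not what the question asks.)

7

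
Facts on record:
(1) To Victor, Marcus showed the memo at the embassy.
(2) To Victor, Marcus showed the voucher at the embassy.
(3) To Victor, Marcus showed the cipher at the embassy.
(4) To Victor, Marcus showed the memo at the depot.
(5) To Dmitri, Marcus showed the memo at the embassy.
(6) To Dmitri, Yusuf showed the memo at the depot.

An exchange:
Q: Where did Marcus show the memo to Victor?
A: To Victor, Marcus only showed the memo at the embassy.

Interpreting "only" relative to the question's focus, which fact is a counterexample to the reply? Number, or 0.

4

The question "Where did ...?" targets the setting, so in the reply the focus falls on "at the embassy".
So "only" ranges over settings; the rest (agent = Marcus, thing = the memo, recipient = Victor) is presupposed.
Fact (4) keeps agent = Marcus, thing = the memo, recipient = Victor but has setting = at the depot; that refutes the reply.
(Fact (2) would refute a reading with focus on the thing — but that is not what the question asks.)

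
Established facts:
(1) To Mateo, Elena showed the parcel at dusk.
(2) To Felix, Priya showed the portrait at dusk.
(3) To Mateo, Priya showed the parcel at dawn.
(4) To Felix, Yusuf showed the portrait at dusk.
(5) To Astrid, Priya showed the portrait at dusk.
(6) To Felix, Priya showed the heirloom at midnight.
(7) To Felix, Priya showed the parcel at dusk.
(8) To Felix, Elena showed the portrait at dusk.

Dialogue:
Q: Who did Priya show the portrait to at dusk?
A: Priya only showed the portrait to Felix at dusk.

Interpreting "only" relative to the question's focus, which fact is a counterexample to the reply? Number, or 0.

Answering "Who did ... to ...?" puts focus on the recipient — here, "Felix".
So "only" ranges over recipients; the rest (same agent, thing, setting (Priya / the portrait / at dusk)) is presupposed.
Fact (5) keeps same agent, thing, setting (Priya / the portrait / at dusk) but has recipient = Astrid; that refutes the reply.
(Fact (7) would refute a reading with focus on the thing — but that is not what the question asks.)

5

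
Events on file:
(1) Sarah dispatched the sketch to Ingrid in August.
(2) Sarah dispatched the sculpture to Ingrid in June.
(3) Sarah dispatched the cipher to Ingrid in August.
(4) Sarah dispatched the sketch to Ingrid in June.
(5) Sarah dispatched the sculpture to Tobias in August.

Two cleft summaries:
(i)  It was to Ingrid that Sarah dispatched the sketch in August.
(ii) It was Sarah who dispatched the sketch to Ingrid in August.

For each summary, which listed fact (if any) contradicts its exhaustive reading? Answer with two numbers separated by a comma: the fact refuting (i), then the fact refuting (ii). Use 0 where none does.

Summary (i) focuses "Ingrid" (the recipient); background agent = Sarah, thing = the sketch, setting = in August. No fact matches that background with a different recipient, so 0.
Summary (ii) focuses "Sarah" (the agent); background thing = the sketch, recipient = Ingrid, setting = in August. No fact matches that background with a different agent, so 0.

0, 0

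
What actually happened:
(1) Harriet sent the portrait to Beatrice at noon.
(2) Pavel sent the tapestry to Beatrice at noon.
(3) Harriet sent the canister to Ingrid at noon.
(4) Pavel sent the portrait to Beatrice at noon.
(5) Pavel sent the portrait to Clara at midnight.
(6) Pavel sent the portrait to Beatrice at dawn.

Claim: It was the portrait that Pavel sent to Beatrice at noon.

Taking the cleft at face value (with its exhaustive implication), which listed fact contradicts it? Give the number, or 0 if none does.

The cleft puts "the portrait" in focus and presupposes the open proposition with Pavel as agent and Beatrice as recipient and at noon as setting.
Exhaustivity: the portrait is the only thing satisfying that background.
But fact (2) also has Pavel as agent and Beatrice as recipient and at noon as setting, with thing = the tapestry — so the exhaustive reading fails.

2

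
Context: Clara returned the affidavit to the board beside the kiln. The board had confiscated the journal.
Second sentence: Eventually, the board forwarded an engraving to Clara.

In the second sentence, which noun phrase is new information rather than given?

"the board" and "Clara" in the second sentence are given — already mentioned in the context.
"an engraving" has no antecedent in the context; it is discourse-new (the indefinite article also signals a new referent).

an engraving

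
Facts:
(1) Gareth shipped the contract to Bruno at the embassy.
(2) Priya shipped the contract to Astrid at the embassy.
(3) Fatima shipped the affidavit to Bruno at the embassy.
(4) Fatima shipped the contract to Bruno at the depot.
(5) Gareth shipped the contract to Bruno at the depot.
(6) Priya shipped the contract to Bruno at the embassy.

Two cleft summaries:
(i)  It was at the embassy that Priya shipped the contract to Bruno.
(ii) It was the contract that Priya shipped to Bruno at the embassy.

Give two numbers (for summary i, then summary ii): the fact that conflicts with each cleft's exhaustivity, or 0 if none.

0, 0

Summary (i) focuses "at the embassy" (the setting); background agent = Priya, thing = the contract, recipient = Bruno. No fact matches that background with a different setting, so 0.
Summary (ii) focuses "the contract" (the thing); background agent = Priya, recipient = Bruno, setting = at the embassy. No fact matches that background with a different thing, so 0.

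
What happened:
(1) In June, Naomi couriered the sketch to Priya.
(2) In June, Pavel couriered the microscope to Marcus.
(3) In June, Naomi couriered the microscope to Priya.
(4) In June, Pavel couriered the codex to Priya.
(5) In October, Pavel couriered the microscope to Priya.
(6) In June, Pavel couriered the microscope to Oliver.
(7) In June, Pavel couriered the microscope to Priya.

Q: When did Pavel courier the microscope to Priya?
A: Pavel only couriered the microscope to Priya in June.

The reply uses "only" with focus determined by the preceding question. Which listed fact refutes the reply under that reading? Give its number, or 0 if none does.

Answering "When did ...?" puts focus on the setting — here, "in June".
"Only" then excludes alternative settings while the background — same agent, thing, recipient (Pavel / the microscope / Priya) — is held fixed.
Fact (5) shares the background with a different setting (in October) — counterexample.
(Fact (2) would refute a reading with focus on the recipient — but that is not what the question asks.)

5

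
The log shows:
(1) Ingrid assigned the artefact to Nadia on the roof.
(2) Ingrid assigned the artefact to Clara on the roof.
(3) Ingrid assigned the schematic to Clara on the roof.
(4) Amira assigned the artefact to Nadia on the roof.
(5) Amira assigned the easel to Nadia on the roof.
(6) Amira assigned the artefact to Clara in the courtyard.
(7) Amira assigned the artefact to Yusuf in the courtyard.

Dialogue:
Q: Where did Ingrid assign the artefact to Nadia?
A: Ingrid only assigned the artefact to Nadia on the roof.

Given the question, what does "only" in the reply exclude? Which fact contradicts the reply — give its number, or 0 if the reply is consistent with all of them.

Answering "Where did ...?" puts focus on the setting — here, "on the roof".
So "only" ranges over settings; the rest (same agent, thing, recipient (Ingrid / the artefact / Nadia)) is presupposed.
No fact keeps same agent, thing, recipient (Ingrid / the artefact / Nadia) while changing the setting; every other fact differs on something backgrounded. The reply stands.
(Fact (2) would refute a reading with focus on the recipient — but that is not what the question asks.)

0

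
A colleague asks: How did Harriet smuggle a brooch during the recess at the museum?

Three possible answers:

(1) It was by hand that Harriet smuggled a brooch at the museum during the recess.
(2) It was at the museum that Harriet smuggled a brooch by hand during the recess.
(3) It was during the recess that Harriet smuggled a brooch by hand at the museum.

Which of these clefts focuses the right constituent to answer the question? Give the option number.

1

The question word "how" targets the manner.
Option (1) clefts "by hand" — that matches what the question asks about.
Option (2) clefts "at the museum" — the location, not what was asked.
Option (3) clefts "during the recess" — the time, not what was asked.
So the congruent reply is (1).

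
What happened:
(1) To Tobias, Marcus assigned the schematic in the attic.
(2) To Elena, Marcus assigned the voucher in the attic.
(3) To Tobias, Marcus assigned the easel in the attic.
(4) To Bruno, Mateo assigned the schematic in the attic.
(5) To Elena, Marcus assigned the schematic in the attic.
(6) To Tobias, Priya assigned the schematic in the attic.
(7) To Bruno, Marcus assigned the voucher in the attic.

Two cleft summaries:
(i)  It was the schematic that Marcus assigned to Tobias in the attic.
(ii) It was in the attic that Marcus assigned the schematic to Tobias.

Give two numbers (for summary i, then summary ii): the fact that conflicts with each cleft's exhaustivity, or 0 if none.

3, 0

(i): focus "the schematic". Looking for agent = Marcus, recipient = Tobias, setting = in the attic with some other thing — fact (3) has the easel there. Refuted.
(ii): focus "in the attic". No fact shares agent = Marcus, thing = the schematic, recipient = Tobias with a different setting. 0.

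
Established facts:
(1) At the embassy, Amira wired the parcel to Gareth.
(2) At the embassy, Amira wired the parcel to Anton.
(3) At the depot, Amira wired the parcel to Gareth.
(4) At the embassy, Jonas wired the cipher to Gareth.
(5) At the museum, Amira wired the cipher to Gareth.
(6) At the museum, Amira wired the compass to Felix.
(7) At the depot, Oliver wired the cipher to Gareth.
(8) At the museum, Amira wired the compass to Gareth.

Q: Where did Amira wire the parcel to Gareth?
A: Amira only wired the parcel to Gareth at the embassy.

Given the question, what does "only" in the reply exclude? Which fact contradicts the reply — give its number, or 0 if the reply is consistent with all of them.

3

The question "Where did ...?" targets the setting, so in the reply the focus falls on "at the embassy".
So "only" ranges over settings; the rest (agent = Amira, thing = the parcel, recipient = Gareth) is presupposed.
Fact (3) shares the background with a different setting (at the depot) — counterexample.
(Fact (2) would refute a reading with focus on the recipient — but that is not what the question asks.)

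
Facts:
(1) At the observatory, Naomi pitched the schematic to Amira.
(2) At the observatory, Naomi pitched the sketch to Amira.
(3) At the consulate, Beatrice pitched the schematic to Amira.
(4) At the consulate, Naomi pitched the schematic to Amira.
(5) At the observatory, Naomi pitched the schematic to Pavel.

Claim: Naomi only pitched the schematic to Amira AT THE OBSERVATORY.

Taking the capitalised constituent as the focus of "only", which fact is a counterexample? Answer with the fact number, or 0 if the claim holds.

4

Focus (in capitals) is "at the observatory" — the setting. "Only" excludes alternative settings while holding fixed agent = Naomi, thing = the schematic, recipient = Amira.
Fact (4) matches on agent = Naomi, thing = the schematic, recipient = Amira, but has setting = at the consulate instead. That refutes the claim.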